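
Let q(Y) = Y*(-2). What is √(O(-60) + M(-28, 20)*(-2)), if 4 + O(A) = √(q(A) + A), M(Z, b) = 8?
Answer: √(-20 + 2*√15) ≈ 3.5006*I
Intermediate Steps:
q(Y) = -2*Y
O(A) = -4 + √(-A) (O(A) = -4 + √(-2*A + A) = -4 + √(-A))
√(O(-60) + M(-28, 20)*(-2)) = √((-4 + √(-1*(-60))) + 8*(-2)) = √((-4 + √60) - 16) = √((-4 + 2*√15) - 16) = √(-20 + 2*√15)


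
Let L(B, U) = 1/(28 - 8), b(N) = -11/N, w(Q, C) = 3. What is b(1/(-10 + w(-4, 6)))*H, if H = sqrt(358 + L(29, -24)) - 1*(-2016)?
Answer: 155232 + 77*sqrt(35805)/10 ≈ 1.5669e+5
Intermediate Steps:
L(B, U) = 1/20
H = 2016 + sqrt(35805)/10 (H = sqrt(358 + 1/20) - 1*(-2016) = sqrt(7161/20) + 2016 = sqrt(35805)/10 + 2016 = 2016 + sqrt(35805)/10 ≈ 2034.9)
b(1/(-10 + w(-4, 6)))*H = (-11/(1/(-10 + 3)))*(2016 + sqrt(35805)/10) = (-11/(1/(-7)))*(2016 + sqrt(35805)/10) = (-11/(-1/7))*(2016 + sqrt(35805)/10) = (-11*(-7))*(2016 + sqrt(35805)/10) = 77*(2016 + sqrt(35805)/10) = 155232 + 77*sqrt(35805)/10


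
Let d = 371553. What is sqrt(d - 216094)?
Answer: sqrt(155459) ≈ 394.28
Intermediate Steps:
sqrt(d - 216094) = sqrt(371553 - 216094) = sqrt(155459)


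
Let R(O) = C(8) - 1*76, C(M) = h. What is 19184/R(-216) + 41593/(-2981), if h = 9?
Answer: -59974235/199727 ≈ -300.28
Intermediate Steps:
C(M) = 9
R(O) = -67 (R(O) = 9 - 1*76 = 9 - 76 = -67)
19184/R(-216) + 41593/(-2981) = 19184/(-67) + 41593/(-2981) = 19184*(-1/67) + 41593*(-1/2981) = -19184/67 - 41593/2981 = -59974235/199727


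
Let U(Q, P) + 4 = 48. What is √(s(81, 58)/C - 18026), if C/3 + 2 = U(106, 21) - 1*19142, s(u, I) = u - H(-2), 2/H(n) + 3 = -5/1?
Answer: I*√94695344313/2292 ≈ 134.26*I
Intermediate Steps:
U(Q, P) = 44 (U(Q, P) = -4 + 48 = 44)
H(n) = -¼ (H(n) = 2/(-3 - 5/1) = 2/(-3 - 5*1) = 2/(-3 - 5) = 2/(-8) = 2*(-⅛) = -¼)
s(u, I) = ¼ + u (s(u, I) = u - 1*(-¼) = u + ¼ = ¼ + u)
C = -57300 (C = -6 + 3*(44 - 1*19142) = -6 + 3*(44 - 19142) = -6 + 3*(-19098) = -6 - 57294 = -57300)
√(s(81, 58)/C - 18026) = √((¼ + 81)/(-57300) - 18026) = √((325/4)*(-1/57300) - 18026) = √(-13/9168 - 18026) = √(-165262381/9168) = I*√94695344313/2292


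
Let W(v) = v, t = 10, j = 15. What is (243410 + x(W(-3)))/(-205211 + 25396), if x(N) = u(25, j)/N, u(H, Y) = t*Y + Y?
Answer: -48671/35963 ≈ -1.3534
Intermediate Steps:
u(H, Y) = 11*Y (u(H, Y) = 10*Y + Y = 11*Y)
x(N) = 165/N (x(N) = (11*15)/N = 165/N)
(243410 + x(W(-3)))/(-205211 + 25396) = (243410 + 165/(-3))/(-205211 + 25396) = (243410 + 165*(-⅓))/(-179815) = (243410 - 55)*(-1/179815) = 243355*(-1/179815) = -48671/35963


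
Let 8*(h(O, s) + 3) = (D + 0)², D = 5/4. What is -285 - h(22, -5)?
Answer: -36121/128 ≈ -282.20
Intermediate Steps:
D = 5/4 (D = 5*(¼) = 5/4 ≈ 1.2500)
h(O, s) = -359/128 (h(O, s) = -3 + (5/4 + 0)²/8 = -3 + (5/4)²/8 = -3 + (⅛)*(25/16) = -3 + 25/128 = -359/128)
-285 - h(22, -5) = -285 - 1*(-359/128) = -285 + 359/128 = -36121/128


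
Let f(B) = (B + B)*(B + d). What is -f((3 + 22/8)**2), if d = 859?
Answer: -7550417/128 ≈ -58988.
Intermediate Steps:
f(B) = 2*B*(859 + B) (f(B) = (B + B)*(B + 859) = (2*B)*(859 + B) = 2*B*(859 + B))
-f((3 + 22/8)**2) = -2*(3 + 22/8)**2*(859 + (3 + 22/8)**2) = -2*(3 + 22*(1/8))**2*(859 + (3 + 22*(1/8))**2) = -2*(3 + 11/4)**2*(859 + (3 + 11/4)**2) = -2*(23/4)**2*(859 + (23/4)**2) = -2*529*(859 + 529/16)/16 = -2*529*14273/(16*16) = -1*7550417/128 = -7550417/128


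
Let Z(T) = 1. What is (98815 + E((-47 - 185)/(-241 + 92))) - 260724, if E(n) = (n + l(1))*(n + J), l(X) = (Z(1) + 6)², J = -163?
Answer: -3775748024/22201 ≈ -1.7007e+5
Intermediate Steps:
l(X) = 49 (l(X) = (1 + 6)² = 7² = 49)
E(n) = (-163 + n)*(49 + n) (E(n) = (n + 49)*(n - 163) = (49 + n)*(-163 + n) = (-163 + n)*(49 + n))
(98815 + E((-47 - 185)/(-241 + 92))) - 260724 = (98815 + (-7987 + ((-47 - 185)/(-241 + 92))² - 114*(-47 - 185)/(-241 + 92))) - 260724 = (98815 + (-7987 + (-232/(-149))² - (-26448)/(-149))) - 260724 = (98815 + (-7987 + (-232*(-1/149))² - (-26448)*(-1)/149)) - 260724 = (98815 + (-7987 + (232/149)² - 114*232/149)) - 260724 = (98815 + (-7987 + 53824/22201 - 26448/149)) - 260724 = (98815 - 181206315/22201) - 260724 = 2012585500/22201 - 260724 = -3775748024/22201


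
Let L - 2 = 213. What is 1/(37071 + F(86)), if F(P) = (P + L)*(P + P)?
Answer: 1/88843 ≈ 1.1256e-5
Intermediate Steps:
L = 215 (L = 2 + 213 = 215)
F(P) = 2*P*(215 + P) (F(P) = (P + 215)*(P + P) = (215 + P)*(2*P) = 2*P*(215 + P))
1/(37071 + F(86)) = 1/(37071 + 2*86*(215 + 86)) = 1/(37071 + 2*86*301) = 1/(37071 + 51772) = 1/88843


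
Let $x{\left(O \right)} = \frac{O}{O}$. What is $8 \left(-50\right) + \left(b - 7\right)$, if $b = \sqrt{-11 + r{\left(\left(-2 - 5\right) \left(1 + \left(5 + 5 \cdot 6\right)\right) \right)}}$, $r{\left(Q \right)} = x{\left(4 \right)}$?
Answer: $-407 + i \sqrt{10} \approx -407.0 + 3.1623 i$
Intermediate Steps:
$x{\left(O \right)} = 1$
$r{\left(Q \right)} = 1$
$b = i \sqrt{10}$ ($b = \sqrt{-11 + 1} = \sqrt{-10} = i \sqrt{10} \approx 3.1623 i$)
$8 \left(-50\right) + \left(b - 7\right) = 8 \left(-50\right) - \left(7 - i \sqrt{10}\right) = -400 - \left(7 - i \sqrt{10}\right) = -407 + i \sqrt{10}$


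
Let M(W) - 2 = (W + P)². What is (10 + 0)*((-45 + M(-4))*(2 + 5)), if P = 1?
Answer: -2380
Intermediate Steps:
M(W) = 2 + (1 + W)² (M(W) = 2 + (W + 1)² = 2 + (1 + W)²)
(10 + 0)*((-45 + M(-4))*(2 + 5)) = (10 + 0)*((-45 + (2 + (1 - 4)²))*(2 + 5)) = 10*((-45 + (2 + (-3)²))*7) = 10*((-45 + (2 + 9))*7) = 10*((-45 + 11)*7) = 10*(-34*7) = 10*(-238) = -2380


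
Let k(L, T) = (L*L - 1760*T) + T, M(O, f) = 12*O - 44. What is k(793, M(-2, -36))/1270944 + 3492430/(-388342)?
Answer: -691337352043/82260155808 ≈ -8.4043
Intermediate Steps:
M(O, f) = -44 + 12*O
k(L, T) = L² - 1759*T (k(L, T) = (L² - 1760*T) + T = L² - 1759*T)
k(793, M(-2, -36))/1270944 + 3492430/(-388342) = (793² - 1759*(-44 + 12*(-2)))/1270944 + 3492430/(-388342) = (628849 - 1759*(-44 - 24))*(1/1270944) + 3492430*(-1/388342) = (628849 - 1759*(-68))*(1/1270944) - 1746215/194171 = (628849 + 119612)*(1/1270944) - 1746215/194171 = 748461*(1/1270944) - 1746215/194171 = 249487/423648 - 1746215/194171 = -691337352043/82260155808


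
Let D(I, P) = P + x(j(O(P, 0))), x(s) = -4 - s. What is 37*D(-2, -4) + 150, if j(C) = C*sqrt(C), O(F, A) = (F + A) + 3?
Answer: -146 + 37*I ≈ -146.0 + 37.0*I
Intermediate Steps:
O(F, A) = 3 + A + F (O(F, A) = (A + F) + 3 = 3 + A + F)
j(C) = C**(3/2)
D(I, P) = -4 + P - (3 + P)**(3/2) (D(I, P) = P + (-4 - (3 + 0 + P)**(3/2)) = P + (-4 - (3 + P)**(3/2)) = -4 + P - (3 + P)**(3/2))
37*D(-2, -4) + 150 = 37*(-4 - 4 - (3 - 4)**(3/2)) + 150 = 37*(-4 - 4 - (-1)**(3/2)) + 150 = 37*(-4 - 4 - (-1)*I) + 150 = 37*(-4 - 4 + I) + 150 = 37*(-8 + I) + 150 = (-296 + 37*I) + 150 = -146 + 37*I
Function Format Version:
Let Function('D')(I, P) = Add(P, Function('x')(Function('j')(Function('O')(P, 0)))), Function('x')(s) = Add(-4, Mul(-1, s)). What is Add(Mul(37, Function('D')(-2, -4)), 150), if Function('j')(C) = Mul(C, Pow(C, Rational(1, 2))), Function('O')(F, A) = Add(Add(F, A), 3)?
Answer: Add(-146, Mul(37, I)) ≈ Add(-146.00, Mul(37.000, I))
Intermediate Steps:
Function('O')(F, A) = Add(3, A, F) (Function('O')(F, A) = Add(Add(A, F), 3) = Add(3, A, F))
Function('j')(C) = Pow(C, Rational(3, 2))
Function('D')(I, P) = Add(-4, P, Mul(-1, Pow(Add(3, P), Rational(3, 2)))) (Function('D')(I, P) = Add(P, Add(-4, Mul(-1, Pow(Add(3, 0, P), Rational(3, 2))))) = Add(P, Add(-4, Mul(-1, Pow(Add(3, P), Rational(3, 2))))) = Add(-4, P, Mul(-1, Pow(Add(3, P), Rational(3, 2)))))
Add(Mul(37, Function('D')(-2, -4)), 150) = Add(Mul(37, Add(-4, -4, Mul(-1, Pow(Add(3, -4), Rational(3, 2))))), 150) = Add(Mul(37, Add(-4, -4, Mul(-1, Pow(-1, Rational(3, 2))))), 150) = Add(Mul(37, Add(-4, -4, Mul(-1, Mul(-1, I)))), 150) = Add(Mul(37, Add(-4, -4, I)), 150) = Add(Mul(37, Add(-8, I)), 150) = Add(Add(-296, Mul(37, I)), 150) = Add(-146, Mul(37, I))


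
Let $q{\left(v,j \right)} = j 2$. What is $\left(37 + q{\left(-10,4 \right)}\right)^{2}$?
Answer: $2025$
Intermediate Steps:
$q{\left(v,j \right)} = 2 j$
$\left(37 + q{\left(-10,4 \right)}\right)^{2} = \left(37 + 2 \cdot 4\right)^{2} = \left(37 + 8\right)^{2} = 45^{2} = 2025$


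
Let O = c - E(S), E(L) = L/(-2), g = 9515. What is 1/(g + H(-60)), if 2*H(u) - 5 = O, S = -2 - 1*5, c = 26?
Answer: 4/38115 ≈ 0.00010495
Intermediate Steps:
S = -7 (S = -2 - 5 = -7)
E(L) = -L/2 (E(L) = L*(-½) = -L/2)
O = 45/2 (O = 26 - (-1)*(-7)/2 = 26 - 1*7/2 = 26 - 7/2 = 45/2 ≈ 22.500)
H(u) = 55/4 (H(u) = 5/2 + (½)*(45/2) = 5/2 + 45/4 = 55/4)
1/(g + H(-60)) = 1/(9515 + 55/4) = 1/(38115/4) = 4/38115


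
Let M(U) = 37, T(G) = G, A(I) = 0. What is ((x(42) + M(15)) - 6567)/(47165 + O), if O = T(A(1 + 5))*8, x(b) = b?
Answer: -6488/47165 ≈ -0.13756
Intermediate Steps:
O = 0 (O = 0*8 = 0)
((x(42) + M(15)) - 6567)/(47165 + O) = ((42 + 37) - 6567)/(47165 + 0) = (79 - 6567)/47165 = -6488*1/47165 = -6488/47165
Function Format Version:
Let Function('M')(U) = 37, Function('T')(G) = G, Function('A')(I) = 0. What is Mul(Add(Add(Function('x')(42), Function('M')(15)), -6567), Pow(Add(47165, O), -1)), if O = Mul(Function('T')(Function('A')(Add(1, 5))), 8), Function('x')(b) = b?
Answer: Rational(-6488, 47165) ≈ -0.13756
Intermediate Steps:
O = 0 (O = Mul(0, 8) = 0)
Mul(Add(Add(Function('x')(42), Function('M')(15)), -6567), Pow(Add(47165, O), -1)) = Mul(Add(Add(42, 37), -6567), Pow(Add(47165, 0), -1)) = Mul(Add(79, -6567), Pow(47165, -1)) = Mul(-6488, Rational(1, 47165)) = Rational(-6488, 47165)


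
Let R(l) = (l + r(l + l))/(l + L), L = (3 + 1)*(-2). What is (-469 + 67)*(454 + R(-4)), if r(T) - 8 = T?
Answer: -182642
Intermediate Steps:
r(T) = 8 + T
L = -8 (L = 4*(-2) = -8)
R(l) = (8 + 3*l)/(-8 + l) (R(l) = (l + (8 + (l + l)))/(l - 8) = (l + (8 + 2*l))/(-8 + l) = (8 + 3*l)/(-8 + l))
(-469 + 67)*(454 + R(-4)) = (-469 + 67)*(454 + (8 + 3*(-4))/(-8 - 4)) = -402*(454 + (8 - 12)/(-12)) = -402*(454 - 1/12*(-4)) = -402*(454 + ⅓) = -402*1363/3 = -182642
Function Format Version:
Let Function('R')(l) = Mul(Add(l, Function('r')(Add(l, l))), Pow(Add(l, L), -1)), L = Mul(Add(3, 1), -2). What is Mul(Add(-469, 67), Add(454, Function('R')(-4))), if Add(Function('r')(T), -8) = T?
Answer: -182642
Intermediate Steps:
Function('r')(T) = Add(8, T)
L = -8 (L = Mul(4, -2) = -8)
Function('R')(l) = Mul(Pow(Add(-8, l), -1), Add(8, Mul(3, l))) (Function('R')(l) = Mul(Add(l, Add(8, Add(l, l))), Pow(Add(l, -8), -1)) = Mul(Add(l, Add(8, Mul(2, l))), Pow(Add(-8, l), -1)) = Mul(Add(8, Mul(3, l)), Pow(Add(-8, l), -1)) = Mul(Pow(Add(-8, l), -1), Add(8, Mul(3, l))))
Mul(Add(-469, 67), Add(454, Function('R')(-4))) = Mul(Add(-469, 67), Add(454, Mul(Pow(Add(-8, -4), -1), Add(8, Mul(3, -4))))) = Mul(-402, Add(454, Mul(Pow(-12, -1), Add(8, -12)))) = Mul(-402, Add(454, Mul(Rational(-1, 12), -4))) = Mul(-402, Add(454, Rational(1, 3))) = Mul(-402, Rational(1363, 3)) = -182642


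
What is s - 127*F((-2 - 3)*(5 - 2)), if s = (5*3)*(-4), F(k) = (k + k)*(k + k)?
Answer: -114360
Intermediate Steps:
F(k) = 4*k² (F(k) = (2*k)*(2*k) = 4*k²)
s = -60 (s = 15*(-4) = -60)
s - 127*F((-2 - 3)*(5 - 2)) = -60 - 508*((-2 - 3)*(5 - 2))² = -60 - 508*(-5*3)² = -60 - 508*(-15)² = -60 - 508*225 = -60 - 127*900 = -60 - 114300 = -114360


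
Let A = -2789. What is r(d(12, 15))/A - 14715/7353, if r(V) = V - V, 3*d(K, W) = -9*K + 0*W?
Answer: -1635/817 ≈ -2.0012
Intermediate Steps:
d(K, W) = -3*K (d(K, W) = (-9*K + 0*W)/3 = (-9*K + 0)/3 = (-9*K)/3 = -3*K)
r(V) = 0
r(d(12, 15))/A - 14715/7353 = 0/(-2789) - 14715/7353 = 0*(-1/2789) - 14715*1/7353 = 0 - 1635/817 = -1635/817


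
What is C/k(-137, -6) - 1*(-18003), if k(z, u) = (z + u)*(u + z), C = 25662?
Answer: 28320693/1573 ≈ 18004.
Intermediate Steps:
k(z, u) = (u + z)**2 (k(z, u) = (u + z)*(u + z) = (u + z)**2)
C/k(-137, -6) - 1*(-18003) = 25662/((-6 - 137)**2) - 1*(-18003) = 25662/((-143)**2) + 18003 = 25662/20449 + 18003 = 25662*(1/20449) + 18003 = 1974/1573 + 18003 = 28320693/1573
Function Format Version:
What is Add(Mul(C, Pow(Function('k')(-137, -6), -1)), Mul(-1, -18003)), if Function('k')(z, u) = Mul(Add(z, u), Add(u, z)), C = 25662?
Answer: Rational(28320693, 1573) ≈ 18004.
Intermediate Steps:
Function('k')(z, u) = Pow(Add(u, z), 2) (Function('k')(z, u) = Mul(Add(u, z), Add(u, z)) = Pow(Add(u, z), 2))
Add(Mul(C, Pow(Function('k')(-137, -6), -1)), Mul(-1, -18003)) = Add(Mul(25662, Pow(Pow(Add(-6, -137), 2), -1)), Mul(-1, -18003)) = Add(Mul(25662, Pow(Pow(-143, 2), -1)), 18003) = Add(Mul(25662, Pow(20449, -1)), 18003) = Add(Mul(25662, Rational(1, 20449)), 18003) = Add(Rational(1974, 1573), 18003) = Rational(28320693, 1573)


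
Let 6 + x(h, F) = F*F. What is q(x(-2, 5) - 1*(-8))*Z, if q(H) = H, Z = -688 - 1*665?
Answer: -36531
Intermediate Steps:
Z = -1353 (Z = -688 - 665 = -1353)
x(h, F) = -6 + F² (x(h, F) = -6 + F*F = -6 + F²)
q(x(-2, 5) - 1*(-8))*Z = ((-6 + 5²) - 1*(-8))*(-1353) = ((-6 + 25) + 8)*(-1353) = (19 + 8)*(-1353) = 27*(-1353) = -36531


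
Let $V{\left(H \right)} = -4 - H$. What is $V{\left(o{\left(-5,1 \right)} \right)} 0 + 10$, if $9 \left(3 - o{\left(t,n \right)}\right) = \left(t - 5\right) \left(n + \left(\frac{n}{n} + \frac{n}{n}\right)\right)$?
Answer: $10$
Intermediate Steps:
$o{\left(t,n \right)} = 3 - \frac{\left(-5 + t\right) \left(2 + n\right)}{9}$ ($o{\left(t,n \right)} = 3 - \frac{\left(t - 5\right) \left(n + \left(\frac{n}{n} + \frac{n}{n}\right)\right)}{9} = 3 - \frac{\left(-5 + t\right) \left(n + \left(1 + 1\right)\right)}{9} = 3 - \frac{\left(-5 + t\right) \left(n + 2\right)}{9} = 3 - \frac{\left(-5 + t\right) \left(2 + n\right)}{9}$)
$V{\left(o{\left(-5,1 \right)} \right)} 0 + 10 = \left(-4 - \left(\frac{37}{9} - - \frac{10}{9} + \frac{5}{9} \cdot 1 - \frac{1}{9} \left(-5\right)\right)\right) 0 + 10 = \left(-4 - \left(\frac{37}{9} + \frac{10}{9} + \frac{5}{9} + \frac{5}{9}\right)\right) 0 + 10 = \left(-4 - \frac{19}{3}\right) 0 + 10 = \left(- \frac{31}{3}\right) 0 + 10 = 0 + 10 = 10$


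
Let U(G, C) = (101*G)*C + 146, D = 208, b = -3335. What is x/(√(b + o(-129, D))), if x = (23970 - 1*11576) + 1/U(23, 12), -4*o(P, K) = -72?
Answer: -347304669*I*√3317/92948974 ≈ -215.2*I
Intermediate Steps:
o(P, K) = 18 (o(P, K) = -¼*(-72) = 18)
U(G, C) = 146 + 101*C*G (U(G, C) = 101*C*G + 146 = 146 + 101*C*G)
x = 347304669/28022 (x = (23970 - 1*11576) + 1/(146 + 101*12*23) = (23970 - 11576) + 1/(146 + 27876) = 12394 + 1/28022 = 347304669/28022 ≈ 12394.)
x/(√(b + o(-129, D))) = 347304669/(28022*(√(-3335 + 18))) = 347304669/(28022*(√(-3317))) = 347304669/(28022*((I*√3317))) = 347304669*(-I*√3317/3317)/28022 = -347304669*I*√3317/92948974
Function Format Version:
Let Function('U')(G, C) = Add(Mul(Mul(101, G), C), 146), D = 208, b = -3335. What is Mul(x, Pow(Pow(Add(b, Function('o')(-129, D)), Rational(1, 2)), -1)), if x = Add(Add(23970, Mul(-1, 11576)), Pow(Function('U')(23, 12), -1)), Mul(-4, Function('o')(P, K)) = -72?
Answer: Mul(Rational(-347304669, 92948974), I, Pow(3317, Rational(1, 2))) ≈ Mul(-215.20, I)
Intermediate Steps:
Function('o')(P, K) = 18 (Function('o')(P, K) = Mul(Rational(-1, 4), -72) = 18)
Function('U')(G, C) = Add(146, Mul(101, C, G)) (Function('U')(G, C) = Add(Mul(101, C, G), 146) = Add(146, Mul(101, C, G)))
x = Rational(347304669, 28022) (x = Add(Add(23970, Mul(-1, 11576)), Pow(Add(146, Mul(101, 12, 23)), -1)) = Add(Add(23970, -11576), Pow(Add(146, 27876), -1)) = Add(12394, Pow(28022, -1)) = Add(12394, Rational(1, 28022)) = Rational(347304669, 28022) ≈ 12394.)
Mul(x, Pow(Pow(Add(b, Function('o')(-129, D)), Rational(1, 2)), -1)) = Mul(Rational(347304669, 28022), Pow(Pow(Add(-3335, 18), Rational(1, 2)), -1)) = Mul(Rational(347304669, 28022), Pow(Pow(-3317, Rational(1, 2)), -1)) = Mul(Rational(347304669, 28022), Pow(Mul(I, Pow(3317, Rational(1, 2))), -1)) = Mul(Rational(347304669, 28022), Mul(Rational(-1, 3317), I, Pow(3317, Rational(1, 2)))) = Mul(Rational(-347304669, 92948974), I, Pow(3317, Rational(1, 2)))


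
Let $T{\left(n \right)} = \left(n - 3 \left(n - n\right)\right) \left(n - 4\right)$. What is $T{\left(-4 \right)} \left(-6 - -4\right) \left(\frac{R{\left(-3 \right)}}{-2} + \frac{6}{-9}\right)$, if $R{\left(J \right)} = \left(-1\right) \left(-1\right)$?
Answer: $\frac{224}{3} \approx 74.667$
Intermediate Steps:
$R{\left(J \right)} = 1$
$T{\left(n \right)} = n \left(-4 + n\right)$ ($T{\left(n \right)} = \left(n - 0\right) \left(-4 + n\right) = \left(n + 0\right) \left(-4 + n\right) = n \left(-4 + n\right)$)
$T{\left(-4 \right)} \left(-6 - -4\right) \left(\frac{R{\left(-3 \right)}}{-2} + \frac{6}{-9}\right) = - 4 \left(-4 - 4\right) \left(-6 - -4\right) \left(1 \frac{1}{-2} + \frac{6}{-9}\right) = \left(-4\right) \left(-8\right) \left(-6 + 4\right) \left(1 \left(- \frac{1}{2}\right) + 6 \left(- \frac{1}{9}\right)\right) = 32 \left(-2\right) \left(- \frac{1}{2} - \frac{2}{3}\right) = \left(-64\right) \left(- \frac{7}{6}\right) = \frac{224}{3}$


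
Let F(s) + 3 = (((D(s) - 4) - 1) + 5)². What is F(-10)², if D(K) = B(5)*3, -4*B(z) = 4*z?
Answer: 49284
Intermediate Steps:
B(z) = -z
D(K) = -15 (D(K) = -1*5*3 = -5*3 = -15)
F(s) = 222 (F(s) = -3 + (((-15 - 4) - 1) + 5)² = -3 + ((-19 - 1) + 5)² = -3 + (-20 + 5)² = -3 + (-15)² = -3 + 225 = 222)
F(-10)² = 222² = 49284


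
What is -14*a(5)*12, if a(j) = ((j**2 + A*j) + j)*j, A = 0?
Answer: -25200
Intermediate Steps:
a(j) = j*(j + j**2) (a(j) = ((j**2 + 0*j) + j)*j = ((j**2 + 0) + j)*j = (j**2 + j)*j = (j + j**2)*j = j*(j + j**2))
-14*a(5)*12 = -14*5**2*(1 + 5)*12 = -350*6*12 = -14*150*12 = -2100*12 = -25200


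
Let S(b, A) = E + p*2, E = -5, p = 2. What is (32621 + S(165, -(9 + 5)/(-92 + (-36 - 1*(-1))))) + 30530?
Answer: 63150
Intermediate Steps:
S(b, A) = -1 (S(b, A) = -5 + 2*2 = -5 + 4 = -1)
(32621 + S(165, -(9 + 5)/(-92 + (-36 - 1*(-1))))) + 30530 = (32621 - 1) + 30530 = 32620 + 30530 = 63150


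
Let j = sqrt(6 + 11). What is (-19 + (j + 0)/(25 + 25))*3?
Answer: -57 + 3*sqrt(17)/50 ≈ -56.753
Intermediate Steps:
j = sqrt(17) ≈ 4.1231
(-19 + (j + 0)/(25 + 25))*3 = (-19 + (sqrt(17) + 0)/(25 + 25))*3 = (-19 + sqrt(17)/50)*3 = -57 + 3*sqrt(17)/50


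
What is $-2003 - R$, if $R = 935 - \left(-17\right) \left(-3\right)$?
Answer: $-2887$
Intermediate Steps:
$R = 884$ ($R = 935 - 51 = 884$)
$-2003 - R = -2003 - 884 = -2887$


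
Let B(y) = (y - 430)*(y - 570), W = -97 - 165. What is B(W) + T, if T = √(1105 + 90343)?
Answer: 575744 + 2*√22862 ≈ 5.7605e+5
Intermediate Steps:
W = -262
B(y) = (-570 + y)*(-430 + y) (B(y) = (-430 + y)*(-570 + y) = (-570 + y)*(-430 + y))
T = 2*√22862 (T = √91448 = 2*√22862 ≈ 302.40)
B(W) + T = (245100 + (-262)² - 1000*(-262)) + 2*√22862 = (245100 + 68644 + 262000) + 2*√22862 = 575744 + 2*√22862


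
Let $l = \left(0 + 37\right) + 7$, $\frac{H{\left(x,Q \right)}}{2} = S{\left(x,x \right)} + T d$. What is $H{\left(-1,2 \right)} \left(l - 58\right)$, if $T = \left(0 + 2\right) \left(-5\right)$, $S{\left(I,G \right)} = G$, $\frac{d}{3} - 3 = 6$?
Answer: $7588$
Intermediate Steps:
$d = 27$ ($d = 9 + 3 \cdot 6 = 9 + 18 = 27$)
$T = -10$ ($T = 2 \left(-5\right) = -10$)
$H{\left(x,Q \right)} = -540 + 2 x$ ($H{\left(x,Q \right)} = 2 \left(x - 270\right) = 2 \left(-270 + x\right) = -540 + 2 x$)
$l = 44$ ($l = 37 + 7 = 44$)
$H{\left(-1,2 \right)} \left(l - 58\right) = \left(-540 + 2 \left(-1\right)\right) \left(44 - 58\right) = \left(-540 - 2\right) \left(-14\right) = \left(-542\right) \left(-14\right) = 7588$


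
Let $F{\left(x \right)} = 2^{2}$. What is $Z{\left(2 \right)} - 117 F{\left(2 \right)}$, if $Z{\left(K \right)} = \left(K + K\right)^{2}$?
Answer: $-452$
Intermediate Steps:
$Z{\left(K \right)} = 4 K^{2}$ ($Z{\left(K \right)} = \left(2 K\right)^{2} = 4 K^{2}$)
$F{\left(x \right)} = 4$
$Z{\left(2 \right)} - 117 F{\left(2 \right)} = 4 \cdot 2^{2} - 468 = 4 \cdot 4 - 468 = 16 - 468 = -452$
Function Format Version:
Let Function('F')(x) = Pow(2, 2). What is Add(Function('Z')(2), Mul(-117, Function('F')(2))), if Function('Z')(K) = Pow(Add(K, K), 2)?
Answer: -452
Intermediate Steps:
Function('Z')(K) = Mul(4, Pow(K, 2)) (Function('Z')(K) = Pow(Mul(2, K), 2) = Mul(4, Pow(K, 2)))
Function('F')(x) = 4
Add(Function('Z')(2), Mul(-117, Function('F')(2))) = Add(Mul(4, Pow(2, 2)), Mul(-117, 4)) = Add(Mul(4, 4), -468) = Add(16, -468) = -452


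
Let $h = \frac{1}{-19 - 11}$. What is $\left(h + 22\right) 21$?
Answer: $\frac{4613}{10} \approx 461.3$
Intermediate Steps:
$h = - \frac{1}{30}$ ($h = \frac{1}{-30} = - \frac{1}{30} \approx -0.033333$)
$\left(h + 22\right) 21 = \left(- \frac{1}{30} + 22\right) 21 = \frac{659}{30} \cdot 21 = \frac{4613}{10}$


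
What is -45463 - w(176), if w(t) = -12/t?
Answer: -2000369/44 ≈ -45463.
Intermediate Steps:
-45463 - w(176) = -45463 - (-12)/176 = -45463 - 1*(-3/44) = -45463 + 3/44 = -2000369/44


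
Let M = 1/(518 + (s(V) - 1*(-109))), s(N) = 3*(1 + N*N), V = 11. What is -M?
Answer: -1/993 ≈ -0.0010071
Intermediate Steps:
s(N) = 3 + 3*N**2 (s(N) = 3*(1 + N**2) = 3 + 3*N**2)
M = 1/993 (M = 1/(518 + ((3 + 3*11**2) - 1*(-109))) = 1/(518 + ((3 + 3*121) + 109)) = 1/(518 + ((3 + 363) + 109)) = 1/(518 + (366 + 109)) = 1/(518 + 475) = 1/993 ≈ 0.0010071)
-M = -1*1/993 = -1/993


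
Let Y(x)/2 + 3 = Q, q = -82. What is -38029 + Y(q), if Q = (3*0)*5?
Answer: -38035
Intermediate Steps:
Q = 0 (Q = 0*5 = 0)
Y(x) = -6 (Y(x) = -6 + 2*0 = -6 + 0 = -6)
-38029 + Y(q) = -38029 - 6 = -38035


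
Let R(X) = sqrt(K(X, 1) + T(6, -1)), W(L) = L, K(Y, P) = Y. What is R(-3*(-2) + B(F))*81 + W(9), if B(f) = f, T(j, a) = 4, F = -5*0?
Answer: 9 + 81*sqrt(10) ≈ 265.14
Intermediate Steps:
F = 0
R(X) = sqrt(4 + X) (R(X) = sqrt(X + 4) = sqrt(4 + X))
R(-3*(-2) + B(F))*81 + W(9) = sqrt(4 + (-3*(-2) + 0))*81 + 9 = sqrt(4 + (6 + 0))*81 + 9 = sqrt(4 + 6)*81 + 9 = sqrt(10)*81 + 9 = 81*sqrt(10) + 9 = 9 + 81*sqrt(10)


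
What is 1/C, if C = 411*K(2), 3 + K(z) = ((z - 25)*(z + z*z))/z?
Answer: -1/29592 ≈ -3.3793e-5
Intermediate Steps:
K(z) = -3 + (-25 + z)*(z + z**2)/z (K(z) = -3 + ((z - 25)*(z + z*z))/z = -3 + ((-25 + z)*(z + z**2))/z = -3 + (-25 + z)*(z + z**2)/z)
C = -29592 (C = 411*(-28 + 2**2 - 24*2) = 411*(-28 + 4 - 48) = 411*(-72) = -29592)
1/C = 1/(-29592) = -1/29592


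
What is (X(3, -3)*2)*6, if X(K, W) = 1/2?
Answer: 6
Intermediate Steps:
X(K, W) = ½
(X(3, -3)*2)*6 = ((½)*2)*6 = 1*6 = 6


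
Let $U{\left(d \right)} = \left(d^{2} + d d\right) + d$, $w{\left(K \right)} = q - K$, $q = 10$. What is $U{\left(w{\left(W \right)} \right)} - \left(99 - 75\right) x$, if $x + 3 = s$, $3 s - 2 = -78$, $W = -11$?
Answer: $1583$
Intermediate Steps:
$s = - \frac{76}{3}$ ($s = \frac{2}{3} + \frac{1}{3} \left(-78\right) = \frac{2}{3} - 26 = - \frac{76}{3} \approx -25.333$)
$x = - \frac{85}{3}$ ($x = -3 - \frac{76}{3} = - \frac{85}{3} \approx -28.333$)
$w{\left(K \right)} = 10 - K$
$U{\left(d \right)} = d + 2 d^{2}$ ($U{\left(d \right)} = \left(d^{2} + d^{2}\right) + d = 2 d^{2} + d = d + 2 d^{2}$)
$U{\left(w{\left(W \right)} \right)} - \left(99 - 75\right) x = \left(10 - -11\right) \left(1 + 2 \left(10 - -11\right)\right) - \left(99 - 75\right) \left(- \frac{85}{3}\right) = \left(10 + 11\right) \left(1 + 2 \left(10 + 11\right)\right) - 24 \left(- \frac{85}{3}\right) = 21 \left(1 + 2 \cdot 21\right) - -680 = 21 \left(1 + 42\right) + 680 = 21 \cdot 43 + 680 = 903 + 680 = 1583$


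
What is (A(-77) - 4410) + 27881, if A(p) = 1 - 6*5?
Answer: 23442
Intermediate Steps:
A(p) = -29 (A(p) = 1 - 30 = -29)
(A(-77) - 4410) + 27881 = (-29 - 4410) + 27881 = -4439 + 27881 = 23442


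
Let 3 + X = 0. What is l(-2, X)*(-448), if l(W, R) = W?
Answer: 896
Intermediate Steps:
X = -3 (X = -3 + 0 = -3)
l(-2, X)*(-448) = -2*(-448) = 896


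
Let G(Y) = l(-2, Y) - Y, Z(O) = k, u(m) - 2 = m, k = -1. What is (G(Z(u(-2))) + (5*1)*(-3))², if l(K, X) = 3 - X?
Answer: 100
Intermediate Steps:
u(m) = 2 + m
Z(O) = -1
G(Y) = 3 - 2*Y (G(Y) = (3 - Y) - Y = 3 - 2*Y)
(G(Z(u(-2))) + (5*1)*(-3))² = ((3 - 2*(-1)) + (5*1)*(-3))² = ((3 + 2) + 5*(-3))² = (5 - 15)² = (-10)² = 100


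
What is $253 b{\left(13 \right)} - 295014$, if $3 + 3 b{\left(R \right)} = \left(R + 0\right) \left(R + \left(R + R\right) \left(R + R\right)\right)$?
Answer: $\frac{1380320}{3} \approx 4.6011 \cdot 10^{5}$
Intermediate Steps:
$b{\left(R \right)} = -1 + \frac{R \left(R + 4 R^{2}\right)}{3}$ ($b{\left(R \right)} = -1 + \frac{\left(R + 0\right) \left(R + \left(R + R\right) \left(R + R\right)\right)}{3} = -1 + \frac{R \left(R + 2 R 2 R\right)}{3} = -1 + \frac{R \left(R + 4 R^{2}\right)}{3}$)
$253 b{\left(13 \right)} - 295014 = 253 \left(-1 + \frac{13^{2}}{3} + \frac{4 \cdot 13^{3}}{3}\right) - 295014 = 253 \left(-1 + \frac{1}{3} \cdot 169 + \frac{4}{3} \cdot 2197\right) - 295014 = 253 \left(-1 + \frac{169}{3} + \frac{8788}{3}\right) - 295014 = 253 \cdot \frac{8954}{3} - 295014 = \frac{2265362}{3} - 295014 = \frac{1380320}{3}$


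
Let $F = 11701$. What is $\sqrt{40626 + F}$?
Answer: $\sqrt{52327} \approx 228.75$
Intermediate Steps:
$\sqrt{40626 + F} = \sqrt{40626 + 11701} = \sqrt{52327}$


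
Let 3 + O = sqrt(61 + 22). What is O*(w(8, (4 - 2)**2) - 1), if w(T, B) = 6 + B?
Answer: -27 + 9*sqrt(83) ≈ 54.994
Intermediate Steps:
O = -3 + sqrt(83) (O = -3 + sqrt(61 + 22) = -3 + sqrt(83) ≈ 6.1104)
O*(w(8, (4 - 2)**2) - 1) = (-3 + sqrt(83))*((6 + (4 - 2)**2) - 1) = (-3 + sqrt(83))*((6 + 2**2) - 1) = (-3 + sqrt(83))*((6 + 4) - 1) = (-3 + sqrt(83))*(10 - 1) = (-3 + sqrt(83))*9 = -27 + 9*sqrt(83)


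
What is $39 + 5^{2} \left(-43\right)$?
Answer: $-1036$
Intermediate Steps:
$39 + 5^{2} \left(-43\right) = 39 + 25 \left(-43\right) = 39 - 1075 = -1036$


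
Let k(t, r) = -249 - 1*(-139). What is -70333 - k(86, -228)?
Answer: -70223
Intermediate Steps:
k(t, r) = -110 (k(t, r) = -249 + 139 = -110)
-70333 - k(86, -228) = -70333 - 1*(-110) = -70333 + 110 = -70223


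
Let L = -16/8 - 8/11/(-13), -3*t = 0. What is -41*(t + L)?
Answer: 11398/143 ≈ 79.706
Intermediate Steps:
t = 0 (t = -⅓*0 = 0)
L = -278/143 (L = -16*⅛ - 8*1/11*(-1/13) = -2 - 8/11*(-1/13) = -2 + 8/143 = -278/143 ≈ -1.9441)
-41*(t + L) = -41*(0 - 278/143) = -41*(-278/143) = 11398/143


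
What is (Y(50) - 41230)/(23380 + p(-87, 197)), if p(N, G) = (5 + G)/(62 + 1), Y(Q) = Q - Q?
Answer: -1298745/736571 ≈ -1.7632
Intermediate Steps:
Y(Q) = 0
p(N, G) = 5/63 + G/63 (p(N, G) = (5 + G)/63 = (5 + G)*(1/63) = 5/63 + G/63)
(Y(50) - 41230)/(23380 + p(-87, 197)) = (0 - 41230)/(23380 + (5/63 + (1/63)*197)) = -41230/(23380 + (5/63 + 197/63)) = -41230/(23380 + 202/63) = -41230/1473142/63 = -41230*63/1473142 = -1298745/736571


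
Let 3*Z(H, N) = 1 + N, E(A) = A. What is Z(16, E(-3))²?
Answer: 4/9 ≈ 0.44444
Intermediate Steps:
Z(H, N) = ⅓ + N/3 (Z(H, N) = (1 + N)/3 = ⅓ + N/3)
Z(16, E(-3))² = (⅓ + (⅓)*(-3))² = (⅓ - 1)² = (-⅔)² = 4/9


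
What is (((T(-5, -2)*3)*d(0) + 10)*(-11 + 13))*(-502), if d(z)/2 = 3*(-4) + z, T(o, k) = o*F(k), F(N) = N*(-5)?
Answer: -3624440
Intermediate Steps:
F(N) = -5*N
T(o, k) = -5*k*o (T(o, k) = o*(-5*k) = -5*k*o)
d(z) = -24 + 2*z (d(z) = 2*(3*(-4) + z) = 2*(-12 + z) = -24 + 2*z)
(((T(-5, -2)*3)*d(0) + 10)*(-11 + 13))*(-502) = (((-5*(-2)*(-5)*3)*(-24 + 2*0) + 10)*(-11 + 13))*(-502) = (((-50*3)*(-24 + 0) + 10)*2)*(-502) = ((-150*(-24) + 10)*2)*(-502) = ((3600 + 10)*2)*(-502) = (3610*2)*(-502) = 7220*(-502) = -3624440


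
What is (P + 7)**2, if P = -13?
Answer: 36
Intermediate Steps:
(P + 7)**2 = (-13 + 7)**2 = (-6)**2 = 36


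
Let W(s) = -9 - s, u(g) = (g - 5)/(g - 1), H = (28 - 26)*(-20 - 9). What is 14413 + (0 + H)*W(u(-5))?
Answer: 45095/3 ≈ 15032.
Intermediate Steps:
H = -58 (H = 2*(-29) = -58)
u(g) = (-5 + g)/(-1 + g)
14413 + (0 + H)*W(u(-5)) = 14413 + (0 - 58)*(-9 - (-5 - 5)/(-1 - 5)) = 14413 - 58*(-9 - (-10)/(-6)) = 14413 - 58*(-9 - (-1)*(-10)/6) = 14413 - 58*(-9 - 1*5/3) = 14413 - 58*(-9 - 5/3) = 14413 - 58*(-32/3) = 14413 + 1856/3 = 45095/3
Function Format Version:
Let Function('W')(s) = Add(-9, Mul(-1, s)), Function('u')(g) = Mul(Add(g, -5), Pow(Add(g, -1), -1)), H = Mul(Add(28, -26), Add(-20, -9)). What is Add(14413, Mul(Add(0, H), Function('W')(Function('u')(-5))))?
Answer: Rational(45095, 3) ≈ 15032.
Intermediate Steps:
H = -58 (H = Mul(2, -29) = -58)
Function('u')(g) = Mul(Pow(Add(-1, g), -1), Add(-5, g)) (Function('u')(g) = Mul(Add(-5, g), Pow(Add(-1, g), -1)) = Mul(Pow(Add(-1, g), -1), Add(-5, g)))
Add(14413, Mul(Add(0, H), Function('W')(Function('u')(-5)))) = Add(14413, Mul(Add(0, -58), Add(-9, Mul(-1, Mul(Pow(Add(-1, -5), -1), Add(-5, -5)))))) = Add(14413, Mul(-58, Add(-9, Mul(-1, Mul(Pow(-6, -1), -10))))) = Add(14413, Mul(-58, Add(-9, Mul(-1, Mul(Rational(-1, 6), -10))))) = Add(14413, Mul(-58, Add(-9, Mul(-1, Rational(5, 3))))) = Add(14413, Mul(-58, Add(-9, Rational(-5, 3)))) = Add(14413, Mul(-58, Rational(-32, 3))) = Add(14413, Rational(1856, 3)) = Rational(45095, 3)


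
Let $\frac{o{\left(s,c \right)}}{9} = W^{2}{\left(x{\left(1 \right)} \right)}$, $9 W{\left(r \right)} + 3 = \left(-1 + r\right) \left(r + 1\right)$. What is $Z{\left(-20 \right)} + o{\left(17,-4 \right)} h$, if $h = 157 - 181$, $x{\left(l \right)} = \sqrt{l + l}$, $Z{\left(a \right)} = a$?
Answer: $- \frac{92}{3} \approx -30.667$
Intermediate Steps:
$x{\left(l \right)} = \sqrt{2} \sqrt{l}$ ($x{\left(l \right)} = \sqrt{2 l} = \sqrt{2} \sqrt{l}$)
$h = -24$ ($h = 157 - 181 = -24$)
$W{\left(r \right)} = - \frac{1}{3} + \frac{\left(1 + r\right) \left(-1 + r\right)}{9}$ ($W{\left(r \right)} = - \frac{1}{3} + \frac{\left(-1 + r\right) \left(r + 1\right)}{9} = - \frac{1}{3} + \frac{\left(-1 + r\right) \left(1 + r\right)}{9} = - \frac{1}{3} + \frac{\left(1 + r\right) \left(-1 + r\right)}{9}$)
$o{\left(s,c \right)} = \frac{4}{9}$ ($o{\left(s,c \right)} = 9 \left(- \frac{4}{9} + \frac{\left(\sqrt{2} \sqrt{1}\right)^{2}}{9}\right)^{2} = 9 \left(- \frac{4}{9} + \frac{\left(\sqrt{2} \cdot 1\right)^{2}}{9}\right)^{2} = 9 \left(- \frac{4}{9} + \frac{\left(\sqrt{2}\right)^{2}}{9}\right)^{2} = 9 \left(- \frac{4}{9} + \frac{1}{9} \cdot 2\right)^{2} = 9 \left(- \frac{4}{9} + \frac{2}{9}\right)^{2} = 9 \left(- \frac{2}{9}\right)^{2} = 9 \cdot \frac{4}{81} = \frac{4}{9}$)
$Z{\left(-20 \right)} + o{\left(17,-4 \right)} h = -20 + \frac{4}{9} \left(-24\right) = -20 - \frac{32}{3} = - \frac{92}{3}$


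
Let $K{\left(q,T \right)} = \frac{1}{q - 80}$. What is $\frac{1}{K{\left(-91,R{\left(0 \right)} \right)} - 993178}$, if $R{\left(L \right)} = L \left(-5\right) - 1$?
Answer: $- \frac{171}{169833439} \approx -1.0069 \cdot 10^{-6}$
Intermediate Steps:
$R{\left(L \right)} = -1 - 5 L$ ($R{\left(L \right)} = - 5 L - 1 = -1 - 5 L$)
$K{\left(q,T \right)} = \frac{1}{-80 + q}$
$\frac{1}{K{\left(-91,R{\left(0 \right)} \right)} - 993178} = \frac{1}{\frac{1}{-80 - 91} - 993178} = \frac{1}{\frac{1}{-171} - 993178} = \frac{1}{- \frac{1}{171} - 993178} = \frac{1}{- \frac{169833439}{171}} = - \frac{171}{169833439}$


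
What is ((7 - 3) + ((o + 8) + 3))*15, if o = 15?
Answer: 450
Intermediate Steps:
((7 - 3) + ((o + 8) + 3))*15 = ((7 - 3) + ((15 + 8) + 3))*15 = (4 + (23 + 3))*15 = (4 + 26)*15 = 30*15 = 450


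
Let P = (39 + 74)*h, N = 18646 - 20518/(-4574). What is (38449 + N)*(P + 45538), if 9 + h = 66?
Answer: 6787756930996/2287 ≈ 2.9680e+9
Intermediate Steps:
N = 42653661/2287 (N = 18646 - 20518*(-1)/4574 = 18646 - 1*(-10259/2287) = 18646 + 10259/2287 = 42653661/2287 ≈ 18651.)
h = 57 (h = -9 + 66 = 57)
P = 6441 (P = (39 + 74)*57 = 113*57 = 6441)
(38449 + N)*(P + 45538) = (38449 + 42653661/2287)*(6441 + 45538) = (130586524/2287)*51979 = 6787756930996/2287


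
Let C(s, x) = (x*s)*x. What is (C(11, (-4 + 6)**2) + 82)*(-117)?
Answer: -30186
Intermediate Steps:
C(s, x) = s*x**2 (C(s, x) = (s*x)*x = s*x**2)
(C(11, (-4 + 6)**2) + 82)*(-117) = (11*((-4 + 6)**2)**2 + 82)*(-117) = (11*(2**2)**2 + 82)*(-117) = (11*4**2 + 82)*(-117) = (11*16 + 82)*(-117) = (176 + 82)*(-117) = 258*(-117) = -30186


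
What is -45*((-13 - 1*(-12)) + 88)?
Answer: -3915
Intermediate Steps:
-45*((-13 - 1*(-12)) + 88) = -45*((-13 + 12) + 88) = -45*(-1 + 88) = -45*87 = -3915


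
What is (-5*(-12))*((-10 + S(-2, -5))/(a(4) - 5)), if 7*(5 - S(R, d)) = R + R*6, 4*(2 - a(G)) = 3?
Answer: 48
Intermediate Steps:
a(G) = 5/4 (a(G) = 2 - ¼*3 = 2 - ¾ = 5/4)
S(R, d) = 5 - R (S(R, d) = 5 - (R + R*6)/7 = 5 - (R + 6*R)/7 = 5 - R)
(-5*(-12))*((-10 + S(-2, -5))/(a(4) - 5)) = (-5*(-12))*((-10 + (5 - 1*(-2)))/(5/4 - 5)) = 60*((-10 + (5 + 2))/(-15/4)) = 60*((-10 + 7)*(-4/15)) = 60*(-3*(-4/15)) = 60*(⅘) = 48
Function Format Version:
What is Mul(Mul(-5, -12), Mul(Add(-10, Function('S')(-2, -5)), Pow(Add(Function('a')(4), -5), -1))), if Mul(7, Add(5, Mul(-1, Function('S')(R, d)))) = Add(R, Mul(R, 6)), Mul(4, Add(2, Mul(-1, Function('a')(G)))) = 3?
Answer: 48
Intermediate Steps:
Function('a')(G) = Rational(5, 4) (Function('a')(G) = Add(2, Mul(Rational(-1, 4), 3)) = Add(2, Rational(-3, 4)) = Rational(5, 4))
Function('S')(R, d) = Add(5, Mul(-1, R)) (Function('S')(R, d) = Add(5, Mul(Rational(-1, 7), Add(R, Mul(R, 6)))) = Add(5, Mul(Rational(-1, 7), Add(R, Mul(6, R)))) = Add(5, Mul(Rational(-1, 7), Mul(7, R))) = Add(5, Mul(-1, R)))
Mul(Mul(-5, -12), Mul(Add(-10, Function('S')(-2, -5)), Pow(Add(Function('a')(4), -5), -1))) = Mul(Mul(-5, -12), Mul(Add(-10, Add(5, Mul(-1, -2))), Pow(Add(Rational(5, 4), -5), -1))) = Mul(60, Mul(Add(-10, Add(5, 2)), Pow(Rational(-15, 4), -1))) = Mul(60, Mul(Add(-10, 7), Rational(-4, 15))) = Mul(60, Mul(-3, Rational(-4, 15))) = Mul(60, Rational(4, 5)) = 48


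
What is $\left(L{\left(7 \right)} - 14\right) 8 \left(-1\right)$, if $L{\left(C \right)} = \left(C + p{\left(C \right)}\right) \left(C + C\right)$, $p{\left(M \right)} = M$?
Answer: $-1456$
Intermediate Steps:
$L{\left(C \right)} = 4 C^{2}$ ($L{\left(C \right)} = \left(C + C\right) \left(C + C\right) = 2 C 2 C = 4 C^{2}$)
$\left(L{\left(7 \right)} - 14\right) 8 \left(-1\right) = \left(4 \cdot 7^{2} - 14\right) 8 \left(-1\right) = \left(4 \cdot 49 - 14\right) \left(-8\right) = \left(196 - 14\right) \left(-8\right) = 182 \left(-8\right) = -1456$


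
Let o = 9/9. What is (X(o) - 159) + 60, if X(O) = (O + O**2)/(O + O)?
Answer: -98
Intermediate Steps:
o = 1 (o = 9*(1/9) = 1)
X(O) = (O + O**2)/(2*O) (X(O) = (O + O**2)/((2*O)) = (O + O**2)*(1/(2*O)) = (O + O**2)/(2*O))
(X(o) - 159) + 60 = ((1/2 + (1/2)*1) - 159) + 60 = ((1/2 + 1/2) - 159) + 60 = (1 - 159) + 60 = -158 + 60 = -98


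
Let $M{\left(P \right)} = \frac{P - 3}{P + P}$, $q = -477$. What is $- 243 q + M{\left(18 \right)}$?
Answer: $\frac{1390937}{12} \approx 1.1591 \cdot 10^{5}$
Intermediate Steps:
$M{\left(P \right)} = \frac{-3 + P}{2 P}$
$- 243 q + M{\left(18 \right)} = \left(-243\right) \left(-477\right) + \frac{-3 + 18}{2 \cdot 18} = 115911 + \frac{1}{2} \cdot \frac{1}{18} \cdot 15 = 115911 + \frac{5}{12} = \frac{1390937}{12}$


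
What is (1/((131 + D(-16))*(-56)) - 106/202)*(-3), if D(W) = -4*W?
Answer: 578861/367640 ≈ 1.5745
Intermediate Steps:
(1/((131 + D(-16))*(-56)) - 106/202)*(-3) = (1/((131 - 4*(-16))*(-56)) - 106/202)*(-3) = (-1/56/(131 + 64) - 106*1/202)*(-3) = (-1/56/195 - 53/101)*(-3) = ((1/195)*(-1/56) - 53/101)*(-3) = (-1/10920 - 53/101)*(-3) = -578861/1102920*(-3) = 578861/367640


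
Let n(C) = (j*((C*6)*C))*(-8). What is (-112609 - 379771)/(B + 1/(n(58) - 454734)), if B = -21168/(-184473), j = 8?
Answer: -17626325333118600/4107771023 ≈ -4.2910e+6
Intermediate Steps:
n(C) = -384*C² (n(C) = (8*((C*6)*C))*(-8) = (8*((6*C)*C))*(-8) = (8*(6*C²))*(-8) = (48*C²)*(-8) = -384*C²)
B = 2352/20497 (B = -21168*(-1/184473) = 2352/20497 ≈ 0.11475)
(-112609 - 379771)/(B + 1/(n(58) - 454734)) = (-112609 - 379771)/(2352/20497 + 1/(-384*58² - 454734)) = -492380/(2352/20497 + 1/(-384*3364 - 454734)) = -492380/(2352/20497 + 1/(-1291776 - 454734)) = -492380/(2352/20497 + 1/(-1746510)) = -492380/(2352/20497 - 1/1746510) = -492380/4107771023/35798215470 = -492380*35798215470/4107771023 = -17626325333118600/4107771023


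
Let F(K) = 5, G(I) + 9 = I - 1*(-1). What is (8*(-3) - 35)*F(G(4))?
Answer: -295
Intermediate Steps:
G(I) = -8 + I (G(I) = -9 + (I - 1*(-1)) = -9 + (I + 1) = -9 + (1 + I) = -8 + I)
(8*(-3) - 35)*F(G(4)) = (8*(-3) - 35)*5 = (-24 - 35)*5 = -59*5 = -295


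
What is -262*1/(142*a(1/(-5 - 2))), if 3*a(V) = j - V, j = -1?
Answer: 917/142 ≈ 6.4577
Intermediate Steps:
a(V) = -⅓ - V/3 (a(V) = (-1 - V)/3 = -⅓ - V/3)
-262*1/(142*a(1/(-5 - 2))) = -262*1/(142*(-⅓ - 1/(3*(-5 - 2)))) = -262*1/(142*(-⅓ - ⅓/(-7))) = -262*1/(142*(-⅓ - ⅓*(-⅐))) = -262*1/(142*(-⅓ + 1/21)) = -262/(142*(-2/7)) = -262/(-284/7) = -262*(-7/284) = 917/142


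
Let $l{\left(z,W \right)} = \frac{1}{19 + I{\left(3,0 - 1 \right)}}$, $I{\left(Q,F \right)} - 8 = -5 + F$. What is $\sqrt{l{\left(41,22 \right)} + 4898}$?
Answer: $\frac{\sqrt{2160039}}{21} \approx 69.986$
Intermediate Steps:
$I{\left(Q,F \right)} = 3 + F$ ($I{\left(Q,F \right)} = 8 + \left(-5 + F\right) = 3 + F$)
$l{\left(z,W \right)} = \frac{1}{21}$ ($l{\left(z,W \right)} = \frac{1}{19 + \left(3 + \left(0 - 1\right)\right)} = \frac{1}{19 + \left(3 - 1\right)} = \frac{1}{19 + 2} = \frac{1}{21}$)
$\sqrt{l{\left(41,22 \right)} + 4898} = \sqrt{\frac{1}{21} + 4898} = \sqrt{\frac{102859}{21}} = \frac{\sqrt{2160039}}{21}$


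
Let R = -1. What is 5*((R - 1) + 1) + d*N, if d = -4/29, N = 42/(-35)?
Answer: -701/145 ≈ -4.8345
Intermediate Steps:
N = -6/5 (N = 42*(-1/35) = -6/5 ≈ -1.2000)
d = -4/29 (d = -4*1/29 = -4/29 ≈ -0.13793)
5*((R - 1) + 1) + d*N = 5*((-1 - 1) + 1) - 4/29*(-6/5) = 5*(-2 + 1) + 24/145 = 5*(-1) + 24/145 = -5 + 24/145 = -701/145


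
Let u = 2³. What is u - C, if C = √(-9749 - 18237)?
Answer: 8 - I*√27986 ≈ 8.0 - 167.29*I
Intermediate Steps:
u = 8
C = I*√27986 (C = √(-27986) = I*√27986 ≈ 167.29*I)
u - C = 8 - I*√27986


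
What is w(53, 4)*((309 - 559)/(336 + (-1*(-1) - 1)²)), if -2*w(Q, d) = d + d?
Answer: 125/42 ≈ 2.9762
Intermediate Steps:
w(Q, d) = -d (w(Q, d) = -(d + d)/2 = -d)
w(53, 4)*((309 - 559)/(336 + (-1*(-1) - 1)²)) = (-1*4)*((309 - 559)/(336 + (-1*(-1) - 1)²)) = -(-1000)/(336 + (1 - 1)²) = -(-1000)/(336 + 0²) = -(-1000)/(336 + 0) = -(-1000)/336 = -4*(-125/168) = 125/42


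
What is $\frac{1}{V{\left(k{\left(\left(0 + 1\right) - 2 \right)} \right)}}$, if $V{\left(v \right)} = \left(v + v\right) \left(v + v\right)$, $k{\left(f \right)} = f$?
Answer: $\frac{1}{4} \approx 0.25$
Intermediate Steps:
$V{\left(v \right)} = 4 v^{2}$ ($V{\left(v \right)} = 2 v 2 v = 4 v^{2}$)
$\frac{1}{V{\left(k{\left(\left(0 + 1\right) - 2 \right)} \right)}} = \frac{1}{4 \left(\left(0 + 1\right) - 2\right)^{2}} = \frac{1}{4 \left(1 - 2\right)^{2}} = \frac{1}{4 \left(-1\right)^{2}} = \frac{1}{4 \cdot 1} = \frac{1}{4}$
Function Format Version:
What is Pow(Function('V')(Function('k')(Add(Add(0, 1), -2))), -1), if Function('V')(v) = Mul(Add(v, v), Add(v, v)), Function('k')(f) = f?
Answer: Rational(1, 4) ≈ 0.25000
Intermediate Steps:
Function('V')(v) = Mul(4, Pow(v, 2)) (Function('V')(v) = Mul(Mul(2, v), Mul(2, v)) = Mul(4, Pow(v, 2)))
Pow(Function('V')(Function('k')(Add(Add(0, 1), -2))), -1) = Pow(Mul(4, Pow(Add(Add(0, 1), -2), 2)), -1) = Pow(Mul(4, Pow(Add(1, -2), 2)), -1) = Pow(Mul(4, Pow(-1, 2)), -1) = Pow(Mul(4, 1), -1) = Pow(4, -1) = Rational(1, 4)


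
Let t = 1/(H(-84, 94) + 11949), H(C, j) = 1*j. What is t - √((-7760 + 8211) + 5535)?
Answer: 1/12043 - √5986 ≈ -77.369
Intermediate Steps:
H(C, j) = j
t = 1/12043 (t = 1/(94 + 11949) = 1/12043 ≈ 8.3036e-5)
t - √((-7760 + 8211) + 5535) = 1/12043 - √((-7760 + 8211) + 5535) = 1/12043 - √(451 + 5535) = 1/12043 - √5986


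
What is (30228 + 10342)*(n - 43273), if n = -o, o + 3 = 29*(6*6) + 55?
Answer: -1800050330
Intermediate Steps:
o = 1096 (o = -3 + (29*(6*6) + 55) = -3 + (29*36 + 55) = -3 + (1044 + 55) = -3 + 1099 = 1096)
n = -1096 (n = -1*1096 = -1096)
(30228 + 10342)*(n - 43273) = (30228 + 10342)*(-1096 - 43273) = 40570*(-44369) = -1800050330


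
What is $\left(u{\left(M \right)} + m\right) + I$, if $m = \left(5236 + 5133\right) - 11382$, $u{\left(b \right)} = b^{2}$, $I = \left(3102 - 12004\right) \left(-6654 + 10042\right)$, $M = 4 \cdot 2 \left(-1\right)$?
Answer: $-30160925$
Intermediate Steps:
$M = -8$ ($M = 8 \left(-1\right) = -8$)
$I = -30159976$ ($I = \left(-8902\right) 3388 = -30159976$)
$m = -1013$ ($m = 10369 - 11382 = -1013$)
$\left(u{\left(M \right)} + m\right) + I = \left(\left(-8\right)^{2} - 1013\right) - 30159976 = \left(64 - 1013\right) - 30159976 = -949 - 30159976 = -30160925$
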